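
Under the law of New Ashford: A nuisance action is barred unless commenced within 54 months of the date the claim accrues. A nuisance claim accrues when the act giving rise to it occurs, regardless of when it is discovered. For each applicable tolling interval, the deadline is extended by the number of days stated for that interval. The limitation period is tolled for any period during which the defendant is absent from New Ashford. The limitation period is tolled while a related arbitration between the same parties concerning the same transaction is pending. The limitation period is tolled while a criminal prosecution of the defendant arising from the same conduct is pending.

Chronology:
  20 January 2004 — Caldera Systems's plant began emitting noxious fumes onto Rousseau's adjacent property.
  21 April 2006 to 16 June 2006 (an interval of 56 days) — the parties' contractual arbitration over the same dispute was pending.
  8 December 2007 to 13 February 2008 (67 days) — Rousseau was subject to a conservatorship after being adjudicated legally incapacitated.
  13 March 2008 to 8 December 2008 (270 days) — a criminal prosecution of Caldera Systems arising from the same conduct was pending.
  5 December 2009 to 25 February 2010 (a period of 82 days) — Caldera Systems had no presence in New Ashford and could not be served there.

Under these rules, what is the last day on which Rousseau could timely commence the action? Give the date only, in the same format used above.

11 June 2009

The claim accrued on 20 January 2004, the date of the act.
54 months from 20 January 2004 is 20 July 2008.
Because the pending related arbitration ran from 21 April 2006 to 16 June 2006, the deadline is extended by 56 days to 14 September 2008.
Because the pending criminal prosecution ran from 13 March 2008 to 8 December 2008, the deadline is extended by 270 days to 11 June 2009.
By the time the defendant's absence from the jurisdiction began on 5 December 2009, the limitation period had already expired on 11 June 2009; that interval cannot revive it.
No stated provision tolls the period for the plaintiff's incapacity, so the interval from 8 December 2007 to 13 February 2008 has no effect on the deadline.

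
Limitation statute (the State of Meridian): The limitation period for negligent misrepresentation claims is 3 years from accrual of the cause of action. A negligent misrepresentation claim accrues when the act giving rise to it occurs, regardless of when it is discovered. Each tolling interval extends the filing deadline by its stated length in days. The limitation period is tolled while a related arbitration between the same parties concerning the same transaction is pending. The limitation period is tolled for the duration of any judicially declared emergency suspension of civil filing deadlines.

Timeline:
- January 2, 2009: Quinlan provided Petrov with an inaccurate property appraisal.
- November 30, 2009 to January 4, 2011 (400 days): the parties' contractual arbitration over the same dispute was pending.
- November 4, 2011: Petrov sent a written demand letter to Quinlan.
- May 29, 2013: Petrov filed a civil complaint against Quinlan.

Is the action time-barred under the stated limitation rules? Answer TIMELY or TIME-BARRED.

TIME-BARRED

The cause of action accrued on January 2, 2009, the date of the act.
3 years from January 2, 2009 is January 2, 2012.
Because the pending related arbitration ran from November 30, 2009 to January 4, 2011, the deadline is extended by 400 days to February 5, 2013.
None of the other events listed affects the running of the period under the stated rules.
Petrov filed on May 29, 2013, after the February 5, 2013 deadline, so the action is time-barred.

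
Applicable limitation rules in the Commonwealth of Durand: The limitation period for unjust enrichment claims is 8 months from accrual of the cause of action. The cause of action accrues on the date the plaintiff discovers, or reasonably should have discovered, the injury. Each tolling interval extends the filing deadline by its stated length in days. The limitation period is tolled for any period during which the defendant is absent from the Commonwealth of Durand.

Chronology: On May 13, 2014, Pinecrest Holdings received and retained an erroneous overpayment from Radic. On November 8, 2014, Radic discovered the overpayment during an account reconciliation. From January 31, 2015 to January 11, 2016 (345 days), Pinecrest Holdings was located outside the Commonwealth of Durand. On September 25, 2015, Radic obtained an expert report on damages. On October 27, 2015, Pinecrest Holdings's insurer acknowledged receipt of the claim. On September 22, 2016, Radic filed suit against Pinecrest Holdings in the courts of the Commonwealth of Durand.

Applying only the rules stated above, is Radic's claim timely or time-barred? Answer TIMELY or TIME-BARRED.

TIME-BARRED

Accrual is tied to discovery, so the period began on November 8, 2014 rather than on May 13, 2014 when the act occurred.
The untolled deadline — 8 months after November 8, 2014 — is July 8, 2015.
The defendant's absence from the jurisdiction from January 31, 2015 to January 11, 2016 tolled the period for 345 days, extending the deadline to June 17, 2016.
The other events in the timeline have no effect on the limitation period under the stated rules.
Radic filed on September 22, 2016, after the June 17, 2016 deadline, so the action is time-barred.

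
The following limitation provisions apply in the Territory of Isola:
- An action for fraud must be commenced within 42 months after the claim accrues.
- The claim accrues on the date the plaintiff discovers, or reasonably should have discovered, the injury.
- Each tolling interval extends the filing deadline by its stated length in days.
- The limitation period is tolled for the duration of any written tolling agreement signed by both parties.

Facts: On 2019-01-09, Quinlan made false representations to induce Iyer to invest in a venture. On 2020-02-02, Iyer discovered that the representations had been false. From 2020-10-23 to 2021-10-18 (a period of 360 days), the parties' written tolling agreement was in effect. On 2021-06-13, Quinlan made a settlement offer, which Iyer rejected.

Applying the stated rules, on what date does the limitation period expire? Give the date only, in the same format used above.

Under the discovery rule, the claim accrued on 2020-02-02, when Iyer discovered the injury — not on the 2019-01-09 date of the underlying act.
The untolled deadline — 42 months after 2020-02-02 — is 2023-08-02.
Because the written tolling agreement ran from 2020-10-23 to 2021-10-18, the deadline is extended by 360 days to 2024-07-27.
None of the other events listed affects the running of the period under the stated rules.

2024-07-27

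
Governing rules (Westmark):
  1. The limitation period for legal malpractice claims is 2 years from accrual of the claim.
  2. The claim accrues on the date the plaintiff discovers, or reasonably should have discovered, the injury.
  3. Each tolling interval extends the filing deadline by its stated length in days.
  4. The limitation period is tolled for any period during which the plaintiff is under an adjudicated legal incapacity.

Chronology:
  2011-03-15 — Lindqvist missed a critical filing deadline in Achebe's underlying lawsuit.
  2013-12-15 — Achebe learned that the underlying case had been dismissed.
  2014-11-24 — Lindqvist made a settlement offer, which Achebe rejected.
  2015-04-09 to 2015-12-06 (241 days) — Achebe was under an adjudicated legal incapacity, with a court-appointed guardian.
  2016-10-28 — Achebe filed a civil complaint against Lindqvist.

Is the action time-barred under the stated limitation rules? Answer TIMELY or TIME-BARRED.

The claim did not accrue until Achebe discovered the injury on 2013-12-15; the 2011-03-15 act date does not start the clock under the stated rule.
2 years from 2013-12-15 is 2015-12-15.
The period was tolled for 241 days by the plaintiff's legal incapacity (2015-04-09 to 2015-12-06), pushing the deadline to 2016-08-12.
Nothing else in the chronology tolls or restarts the period.
Filing on 2016-10-28 missed the 2016-08-12 deadline — the action is time-barred.

TIME-BARRED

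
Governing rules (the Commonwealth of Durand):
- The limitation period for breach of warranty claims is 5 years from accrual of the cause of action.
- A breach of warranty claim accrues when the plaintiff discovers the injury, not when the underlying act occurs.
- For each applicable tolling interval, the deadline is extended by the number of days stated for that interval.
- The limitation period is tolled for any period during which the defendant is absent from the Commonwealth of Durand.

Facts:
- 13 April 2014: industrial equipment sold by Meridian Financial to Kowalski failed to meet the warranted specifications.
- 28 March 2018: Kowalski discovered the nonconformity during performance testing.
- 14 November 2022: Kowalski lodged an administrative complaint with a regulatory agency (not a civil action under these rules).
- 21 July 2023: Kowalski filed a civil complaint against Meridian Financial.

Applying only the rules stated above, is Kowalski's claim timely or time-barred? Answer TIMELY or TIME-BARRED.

Under the discovery rule, the claim accrued on 28 March 2018, when Kowalski discovered the injury — not on the 13 April 2014 date of the underlying act.
The untolled deadline — 5 years after 28 March 2018 — is 28 March 2023.
The other events in the timeline have no effect on the limitation period under the stated rules.
Kowalski filed on 21 July 2023, after the 28 March 2023 deadline, so the action is time-barred.

TIME-BARRED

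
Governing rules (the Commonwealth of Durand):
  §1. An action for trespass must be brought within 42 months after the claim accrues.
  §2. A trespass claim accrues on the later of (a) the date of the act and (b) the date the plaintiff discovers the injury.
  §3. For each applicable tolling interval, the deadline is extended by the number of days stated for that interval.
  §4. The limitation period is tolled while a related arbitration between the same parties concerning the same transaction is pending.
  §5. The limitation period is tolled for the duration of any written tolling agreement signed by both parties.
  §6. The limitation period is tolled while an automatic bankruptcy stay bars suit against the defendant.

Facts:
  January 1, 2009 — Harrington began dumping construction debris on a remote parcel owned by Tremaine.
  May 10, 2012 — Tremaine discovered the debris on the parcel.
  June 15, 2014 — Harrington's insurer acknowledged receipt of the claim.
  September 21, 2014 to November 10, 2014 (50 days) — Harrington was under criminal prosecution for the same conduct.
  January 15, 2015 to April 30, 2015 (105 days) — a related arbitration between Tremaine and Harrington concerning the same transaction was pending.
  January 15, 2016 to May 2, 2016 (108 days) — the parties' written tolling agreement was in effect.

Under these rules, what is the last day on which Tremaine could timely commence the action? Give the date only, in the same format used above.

Because discovery on May 10, 2012 post-dates the January 1, 2009 act, accrual under the later-of rule falls on May 10, 2012.
42 months from May 10, 2012 is November 10, 2015.
Because the pending related arbitration ran from January 15, 2015 to April 30, 2015, the deadline is extended by 105 days to February 23, 2016.
The period was tolled for 108 days by the written tolling agreement (January 15, 2016 to May 2, 2016), pushing the deadline to June 10, 2016.
No stated provision tolls the period for a criminal prosecution, so the interval from September 21, 2014 to November 10, 2014 has no effect on the deadline.
The other events in the timeline have no effect on the limitation period under the stated rules.

June 10, 2016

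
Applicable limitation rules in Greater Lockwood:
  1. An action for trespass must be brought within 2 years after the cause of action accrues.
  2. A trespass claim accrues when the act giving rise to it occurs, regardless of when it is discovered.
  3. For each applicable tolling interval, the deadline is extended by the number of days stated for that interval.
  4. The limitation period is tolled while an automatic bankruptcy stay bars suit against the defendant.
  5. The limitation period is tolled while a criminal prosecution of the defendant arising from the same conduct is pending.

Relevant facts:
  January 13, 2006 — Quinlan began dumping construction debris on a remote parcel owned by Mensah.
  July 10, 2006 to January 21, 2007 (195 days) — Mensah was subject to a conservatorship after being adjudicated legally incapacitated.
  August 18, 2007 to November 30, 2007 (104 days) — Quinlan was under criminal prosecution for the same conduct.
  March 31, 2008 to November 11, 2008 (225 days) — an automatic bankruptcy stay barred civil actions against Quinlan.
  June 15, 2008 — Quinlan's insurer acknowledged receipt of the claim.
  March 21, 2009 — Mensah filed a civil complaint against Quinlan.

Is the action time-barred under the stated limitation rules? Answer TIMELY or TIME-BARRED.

TIME-BARRED

The claim accrued on January 13, 2006, when the wrongful act occurred.
2 years from January 13, 2006 is January 13, 2008.
The period was tolled for 104 days by the pending criminal prosecution (August 18, 2007 to November 30, 2007), pushing the deadline to April 26, 2008.
The period was tolled for 225 days by the automatic bankruptcy stay (March 31, 2008 to November 11, 2008), pushing the deadline to December 7, 2008.
No stated provision tolls the period for the plaintiff's incapacity, so the interval from July 10, 2006 to January 21, 2007 has no effect on the deadline.
The other events in the timeline have no effect on the limitation period under the stated rules.
Filing on March 21, 2009 missed the December 7, 2008 deadline — the action is time-barred.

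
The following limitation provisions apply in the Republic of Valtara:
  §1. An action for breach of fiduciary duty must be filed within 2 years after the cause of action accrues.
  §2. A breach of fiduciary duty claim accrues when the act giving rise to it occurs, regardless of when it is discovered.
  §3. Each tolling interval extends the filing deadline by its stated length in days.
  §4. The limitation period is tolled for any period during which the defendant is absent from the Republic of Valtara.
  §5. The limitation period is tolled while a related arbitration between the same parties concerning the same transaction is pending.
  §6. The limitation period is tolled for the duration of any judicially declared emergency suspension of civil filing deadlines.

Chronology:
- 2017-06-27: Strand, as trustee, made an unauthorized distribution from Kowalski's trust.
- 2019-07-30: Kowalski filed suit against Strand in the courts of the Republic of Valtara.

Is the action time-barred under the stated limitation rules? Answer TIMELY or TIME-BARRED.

The cause of action accrued on 2017-06-27, the date of the act.
The untolled deadline — 2 years after 2017-06-27 — is 2019-06-27.
The 2019-07-30 filing falls after the 2019-06-27 deadline; the claim is time-barred.

TIME-BARRED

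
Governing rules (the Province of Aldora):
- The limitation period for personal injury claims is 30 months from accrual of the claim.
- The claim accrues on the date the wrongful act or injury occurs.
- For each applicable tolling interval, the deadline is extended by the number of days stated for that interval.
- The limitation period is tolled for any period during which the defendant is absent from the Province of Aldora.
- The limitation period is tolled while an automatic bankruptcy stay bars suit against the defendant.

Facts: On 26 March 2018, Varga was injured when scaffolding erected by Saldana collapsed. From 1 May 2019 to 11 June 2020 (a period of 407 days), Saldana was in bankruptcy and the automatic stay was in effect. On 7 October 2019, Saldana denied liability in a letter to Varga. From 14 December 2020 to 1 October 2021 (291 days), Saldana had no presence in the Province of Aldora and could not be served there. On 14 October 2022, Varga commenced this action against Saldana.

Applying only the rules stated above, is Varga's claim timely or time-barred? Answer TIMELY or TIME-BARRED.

TIME-BARRED

The claim accrued on 26 March 2018, when the wrongful act occurred.
Adding the 30 months base period to 26 March 2018 gives a deadline of 26 September 2020, before any tolling.
The automatic bankruptcy stay from 1 May 2019 to 11 June 2020 tolled the period for 407 days, extending the deadline to 7 November 2021.
Because the defendant's absence from the jurisdiction ran from 14 December 2020 to 1 October 2021, the deadline is extended by 291 days to 25 August 2022.
Nothing else in the chronology tolls or restarts the period.
Filing on 14 October 2022 missed the 25 August 2022 deadline — the action is time-barred.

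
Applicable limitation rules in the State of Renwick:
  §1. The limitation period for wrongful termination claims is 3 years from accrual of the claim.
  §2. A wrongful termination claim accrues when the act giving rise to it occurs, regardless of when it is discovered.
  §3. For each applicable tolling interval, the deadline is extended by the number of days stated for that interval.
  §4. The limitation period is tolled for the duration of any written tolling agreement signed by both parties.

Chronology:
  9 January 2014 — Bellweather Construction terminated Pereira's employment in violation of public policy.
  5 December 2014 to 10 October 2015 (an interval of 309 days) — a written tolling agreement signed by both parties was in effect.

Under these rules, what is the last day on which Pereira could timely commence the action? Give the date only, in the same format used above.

14 November 2017

The claim accrued on 9 January 2014, when the wrongful act occurred.
Adding the 3 years base period to 9 January 2014 gives a deadline of 9 January 2017, before any tolling.
Because the written tolling agreement ran from 5 December 2014 to 10 October 2015, the deadline is extended by 309 days to 14 November 2017.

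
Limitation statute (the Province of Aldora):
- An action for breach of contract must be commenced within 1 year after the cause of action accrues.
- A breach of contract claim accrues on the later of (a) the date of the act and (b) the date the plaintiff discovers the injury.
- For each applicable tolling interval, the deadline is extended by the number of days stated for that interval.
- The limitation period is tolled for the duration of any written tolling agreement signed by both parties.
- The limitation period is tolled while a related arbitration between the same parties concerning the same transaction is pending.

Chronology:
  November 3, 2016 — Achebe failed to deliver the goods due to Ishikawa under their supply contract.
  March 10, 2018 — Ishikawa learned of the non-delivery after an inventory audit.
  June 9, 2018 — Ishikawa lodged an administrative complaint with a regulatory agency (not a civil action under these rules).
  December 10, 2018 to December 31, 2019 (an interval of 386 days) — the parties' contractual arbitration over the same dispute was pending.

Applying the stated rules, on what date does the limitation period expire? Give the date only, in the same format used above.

Taking the later of the act (November 3, 2016) and discovery (March 10, 2018), the claim accrued on March 10, 2018.
Adding the 1 year base period to March 10, 2018 gives a deadline of March 10, 2019, before any tolling.
The period was tolled for 386 days by the pending related arbitration (December 10, 2018 to December 31, 2019), pushing the deadline to March 30, 2020.
The other events in the timeline have no effect on the limitation period under the stated rules.

March 30, 2020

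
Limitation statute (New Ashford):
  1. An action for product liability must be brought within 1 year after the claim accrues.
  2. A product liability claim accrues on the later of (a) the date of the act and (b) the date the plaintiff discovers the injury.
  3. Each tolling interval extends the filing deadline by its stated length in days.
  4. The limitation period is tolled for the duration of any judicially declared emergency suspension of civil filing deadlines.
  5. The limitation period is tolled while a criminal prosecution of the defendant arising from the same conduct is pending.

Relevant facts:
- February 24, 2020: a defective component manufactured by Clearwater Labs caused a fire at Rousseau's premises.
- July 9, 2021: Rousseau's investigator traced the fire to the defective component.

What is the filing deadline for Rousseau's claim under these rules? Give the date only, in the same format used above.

July 9, 2022

Taking the later of the act (February 24, 2020) and discovery (July 9, 2021), the claim accrued on July 9, 2021.
1 year from July 9, 2021 is July 9, 2022.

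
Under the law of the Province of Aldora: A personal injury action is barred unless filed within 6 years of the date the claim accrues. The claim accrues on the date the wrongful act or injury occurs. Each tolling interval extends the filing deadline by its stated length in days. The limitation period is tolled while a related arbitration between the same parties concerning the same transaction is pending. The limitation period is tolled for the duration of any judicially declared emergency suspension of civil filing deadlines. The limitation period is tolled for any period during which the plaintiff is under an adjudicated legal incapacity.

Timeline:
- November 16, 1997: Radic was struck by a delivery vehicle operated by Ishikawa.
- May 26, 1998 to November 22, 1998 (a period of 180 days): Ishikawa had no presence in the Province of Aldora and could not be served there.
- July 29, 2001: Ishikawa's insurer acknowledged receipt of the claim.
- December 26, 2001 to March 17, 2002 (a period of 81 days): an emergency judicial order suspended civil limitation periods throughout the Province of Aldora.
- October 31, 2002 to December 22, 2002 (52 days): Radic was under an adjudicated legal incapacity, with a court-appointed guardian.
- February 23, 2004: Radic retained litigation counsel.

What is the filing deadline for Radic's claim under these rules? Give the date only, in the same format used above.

March 28, 2004

The limitation period began to run on November 16, 1997.
6 years from November 16, 1997 is November 16, 2003.
The emergency suspension of filing deadlines from December 26, 2001 to March 17, 2002 tolled the period for 81 days, extending the deadline to February 5, 2004.
Because the plaintiff's legal incapacity ran from October 31, 2002 to December 22, 2002, the deadline is extended by 52 days to March 28, 2004.
The defendant's absence from the jurisdiction from May 26, 1998 to November 22, 1998 does not toll the period, because no stated rule makes the defendant's absence a tolling event.
Nothing else in the chronology tolls or restarts the period.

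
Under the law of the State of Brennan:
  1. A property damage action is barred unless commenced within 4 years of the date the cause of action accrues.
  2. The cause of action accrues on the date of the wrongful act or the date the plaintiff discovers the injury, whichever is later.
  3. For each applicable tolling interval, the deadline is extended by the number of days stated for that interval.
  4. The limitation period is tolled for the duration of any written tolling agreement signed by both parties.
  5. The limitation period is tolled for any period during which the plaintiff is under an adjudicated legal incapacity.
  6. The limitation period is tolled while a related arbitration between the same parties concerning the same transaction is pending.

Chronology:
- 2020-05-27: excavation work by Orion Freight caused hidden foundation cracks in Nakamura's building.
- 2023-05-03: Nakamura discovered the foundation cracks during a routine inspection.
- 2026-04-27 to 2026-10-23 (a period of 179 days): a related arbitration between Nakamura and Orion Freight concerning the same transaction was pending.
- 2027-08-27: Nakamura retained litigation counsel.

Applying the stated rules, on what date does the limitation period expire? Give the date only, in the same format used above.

2027-10-29

The claim accrued on 2023-05-03 — the later of the 2020-05-27 act and the 2023-05-03 discovery.
Adding the 4 years base period to 2023-05-03 gives a deadline of 2027-05-03, before any tolling.
Because the pending related arbitration ran from 2026-04-27 to 2026-10-23, the deadline is extended by 179 days to 2027-10-29.
The other events in the timeline have no effect on the limitation period under the stated rules.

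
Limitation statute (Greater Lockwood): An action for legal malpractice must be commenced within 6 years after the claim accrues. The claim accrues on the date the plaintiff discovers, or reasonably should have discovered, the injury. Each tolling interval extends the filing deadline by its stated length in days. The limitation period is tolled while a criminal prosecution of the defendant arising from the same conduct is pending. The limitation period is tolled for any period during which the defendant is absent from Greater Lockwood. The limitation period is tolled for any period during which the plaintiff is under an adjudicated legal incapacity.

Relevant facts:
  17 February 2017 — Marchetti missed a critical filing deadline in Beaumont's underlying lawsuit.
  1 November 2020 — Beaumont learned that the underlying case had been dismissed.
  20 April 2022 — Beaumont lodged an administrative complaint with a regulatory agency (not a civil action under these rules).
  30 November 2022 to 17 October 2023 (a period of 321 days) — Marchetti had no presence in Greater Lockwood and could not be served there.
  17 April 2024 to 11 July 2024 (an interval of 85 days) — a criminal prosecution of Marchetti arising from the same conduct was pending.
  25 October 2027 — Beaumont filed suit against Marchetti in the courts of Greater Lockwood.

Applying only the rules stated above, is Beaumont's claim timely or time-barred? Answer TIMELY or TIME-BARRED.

TIMELY

Under the discovery rule, the claim accrued on 1 November 2020, when Beaumont discovered the injury — not on the 17 February 2017 date of the underlying act.
6 years from 1 November 2020 is 1 November 2026.
The period was tolled for 321 days by the defendant's absence from the jurisdiction (30 November 2022 to 17 October 2023), pushing the deadline to 18 September 2027.
The period was tolled for 85 days by the pending criminal prosecution (17 April 2024 to 11 July 2024), pushing the deadline to 12 December 2027.
Nothing else in the chronology tolls or restarts the period.
The 25 October 2027 filing precedes the 12 December 2027 deadline; the claim is timely.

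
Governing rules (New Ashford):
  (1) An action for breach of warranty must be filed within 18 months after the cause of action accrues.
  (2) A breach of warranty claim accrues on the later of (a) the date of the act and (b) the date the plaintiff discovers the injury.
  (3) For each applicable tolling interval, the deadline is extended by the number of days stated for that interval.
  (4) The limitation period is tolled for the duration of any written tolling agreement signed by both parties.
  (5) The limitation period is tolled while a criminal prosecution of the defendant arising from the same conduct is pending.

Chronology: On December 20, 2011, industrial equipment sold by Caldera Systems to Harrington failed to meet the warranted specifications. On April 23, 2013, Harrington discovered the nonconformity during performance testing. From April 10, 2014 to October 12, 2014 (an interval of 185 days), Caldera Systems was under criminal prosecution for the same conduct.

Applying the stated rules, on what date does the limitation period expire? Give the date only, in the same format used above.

Taking the later of the act (December 20, 2011) and discovery (April 23, 2013), the claim accrued on April 23, 2013.
The untolled deadline — 18 months after April 23, 2013 — is October 23, 2014.
The pending criminal prosecution from April 10, 2014 to October 12, 2014 tolled the period for 185 days, extending the deadline to April 26, 2015.

April 26, 2015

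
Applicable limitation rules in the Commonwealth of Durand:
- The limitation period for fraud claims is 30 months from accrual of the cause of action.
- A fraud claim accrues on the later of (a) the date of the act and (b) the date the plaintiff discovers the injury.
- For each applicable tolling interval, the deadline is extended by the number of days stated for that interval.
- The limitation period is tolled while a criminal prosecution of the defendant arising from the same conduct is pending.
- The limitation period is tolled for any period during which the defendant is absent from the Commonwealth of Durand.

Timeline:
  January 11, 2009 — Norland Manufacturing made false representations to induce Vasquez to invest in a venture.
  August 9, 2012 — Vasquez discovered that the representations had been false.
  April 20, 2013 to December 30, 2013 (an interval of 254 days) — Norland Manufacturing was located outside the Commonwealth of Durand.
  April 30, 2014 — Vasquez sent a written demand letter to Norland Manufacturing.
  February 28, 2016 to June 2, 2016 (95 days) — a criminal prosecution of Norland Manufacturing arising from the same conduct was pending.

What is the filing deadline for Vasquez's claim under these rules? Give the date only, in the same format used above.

The claim accrued on August 9, 2012 — the later of the January 11, 2009 act and the August 9, 2012 discovery.
30 months from August 9, 2012 is February 9, 2015.
The defendant's absence from the jurisdiction from April 20, 2013 to December 30, 2013 tolled the period for 254 days, extending the deadline to October 21, 2015.
The pending criminal prosecution starting February 28, 2016 came too late — the period had run on October 21, 2015 — and so does not extend the deadline.
Nothing else in the chronology tolls or restarts the period.

October 21, 2015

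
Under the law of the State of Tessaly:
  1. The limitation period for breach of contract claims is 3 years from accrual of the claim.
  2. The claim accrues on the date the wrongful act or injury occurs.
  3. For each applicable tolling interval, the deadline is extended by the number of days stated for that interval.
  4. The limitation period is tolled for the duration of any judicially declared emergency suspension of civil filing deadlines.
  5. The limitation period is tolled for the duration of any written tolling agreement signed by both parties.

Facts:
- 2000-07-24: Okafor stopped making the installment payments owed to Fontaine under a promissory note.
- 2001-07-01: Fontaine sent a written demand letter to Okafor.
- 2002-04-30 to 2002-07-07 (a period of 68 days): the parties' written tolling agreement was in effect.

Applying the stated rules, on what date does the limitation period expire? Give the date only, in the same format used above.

2003-09-30

The claim accrued on 2000-07-24, the date of the act.
3 years from 2000-07-24 is 2003-07-24.
The written tolling agreement from 2002-04-30 to 2002-07-07 tolled the period for 68 days, extending the deadline to 2003-09-30.
The other events in the timeline have no effect on the limitation period under the stated rules.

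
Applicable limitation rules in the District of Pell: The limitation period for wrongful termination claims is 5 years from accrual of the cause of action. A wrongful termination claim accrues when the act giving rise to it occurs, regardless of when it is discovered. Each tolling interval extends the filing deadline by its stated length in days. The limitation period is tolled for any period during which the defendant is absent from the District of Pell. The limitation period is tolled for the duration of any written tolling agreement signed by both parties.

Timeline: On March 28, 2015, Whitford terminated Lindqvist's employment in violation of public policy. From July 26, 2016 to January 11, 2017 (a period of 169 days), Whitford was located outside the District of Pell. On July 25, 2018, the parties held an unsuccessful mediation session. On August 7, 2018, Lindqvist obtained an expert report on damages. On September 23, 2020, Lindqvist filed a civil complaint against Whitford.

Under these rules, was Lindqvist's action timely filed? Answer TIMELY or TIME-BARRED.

TIME-BARRED

The cause of action accrued on March 28, 2015, the date of the act.
Adding the 5 years base period to March 28, 2015 gives a deadline of March 28, 2020, before any tolling.
Because the defendant's absence from the jurisdiction ran from July 26, 2016 to January 11, 2017, the deadline is extended by 169 days to September 13, 2020.
The other events in the timeline have no effect on the limitation period under the stated rules.
Lindqvist filed on September 23, 2020, after the September 13, 2020 deadline, so the action is time-barred.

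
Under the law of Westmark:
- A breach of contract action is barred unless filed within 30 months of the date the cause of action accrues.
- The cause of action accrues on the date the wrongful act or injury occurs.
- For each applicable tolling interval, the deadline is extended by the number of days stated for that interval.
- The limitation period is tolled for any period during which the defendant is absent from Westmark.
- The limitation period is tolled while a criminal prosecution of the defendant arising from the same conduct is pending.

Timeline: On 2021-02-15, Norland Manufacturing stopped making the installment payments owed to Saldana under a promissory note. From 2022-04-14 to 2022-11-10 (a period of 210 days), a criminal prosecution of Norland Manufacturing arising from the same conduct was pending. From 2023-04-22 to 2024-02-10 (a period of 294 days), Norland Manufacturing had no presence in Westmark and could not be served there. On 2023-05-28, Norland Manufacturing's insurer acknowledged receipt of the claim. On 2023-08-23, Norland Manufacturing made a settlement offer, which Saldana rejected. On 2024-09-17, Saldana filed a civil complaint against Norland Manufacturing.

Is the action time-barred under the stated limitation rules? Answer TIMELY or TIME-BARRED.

TIMELY

The cause of action accrued on 2021-02-15, the date of the act.
The untolled deadline — 30 months after 2021-02-15 — is 2023-08-15.
The pending criminal prosecution from 2022-04-14 to 2022-11-10 tolled the period for 210 days, extending the deadline to 2024-03-12.
Because the defendant's absence from the jurisdiction ran from 2023-04-22 to 2024-02-10, the deadline is extended by 294 days to 2024-12-31.
None of the other events listed affects the running of the period under the stated rules.
Filing on 2024-09-17 beat the 2024-12-31 deadline — the action is timely.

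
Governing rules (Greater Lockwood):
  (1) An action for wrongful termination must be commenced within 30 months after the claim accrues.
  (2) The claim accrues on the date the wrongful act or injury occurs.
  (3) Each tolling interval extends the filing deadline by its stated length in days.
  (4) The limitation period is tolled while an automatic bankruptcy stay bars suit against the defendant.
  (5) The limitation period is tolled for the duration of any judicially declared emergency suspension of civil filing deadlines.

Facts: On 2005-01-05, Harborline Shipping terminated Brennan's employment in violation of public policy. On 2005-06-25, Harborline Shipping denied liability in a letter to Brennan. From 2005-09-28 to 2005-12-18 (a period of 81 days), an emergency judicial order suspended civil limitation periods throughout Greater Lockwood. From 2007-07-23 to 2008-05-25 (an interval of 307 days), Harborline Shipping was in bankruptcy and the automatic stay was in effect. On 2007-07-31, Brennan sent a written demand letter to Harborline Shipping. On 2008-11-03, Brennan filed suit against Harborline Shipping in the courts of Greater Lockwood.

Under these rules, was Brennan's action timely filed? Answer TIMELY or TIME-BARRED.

The claim accrued on 2005-01-05, the date of the act.
30 months from 2005-01-05 is 2007-07-05.
The emergency suspension of filing deadlines from 2005-09-28 to 2005-12-18 tolled the period for 81 days, extending the deadline to 2007-09-24.
The automatic bankruptcy stay from 2007-07-23 to 2008-05-25 tolled the period for 307 days, extending the deadline to 2008-07-27.
None of the other events listed affects the running of the period under the stated rules.
Brennan filed on 2008-11-03, after the 2008-07-27 deadline, so the action is time-barred.

TIME-BARRED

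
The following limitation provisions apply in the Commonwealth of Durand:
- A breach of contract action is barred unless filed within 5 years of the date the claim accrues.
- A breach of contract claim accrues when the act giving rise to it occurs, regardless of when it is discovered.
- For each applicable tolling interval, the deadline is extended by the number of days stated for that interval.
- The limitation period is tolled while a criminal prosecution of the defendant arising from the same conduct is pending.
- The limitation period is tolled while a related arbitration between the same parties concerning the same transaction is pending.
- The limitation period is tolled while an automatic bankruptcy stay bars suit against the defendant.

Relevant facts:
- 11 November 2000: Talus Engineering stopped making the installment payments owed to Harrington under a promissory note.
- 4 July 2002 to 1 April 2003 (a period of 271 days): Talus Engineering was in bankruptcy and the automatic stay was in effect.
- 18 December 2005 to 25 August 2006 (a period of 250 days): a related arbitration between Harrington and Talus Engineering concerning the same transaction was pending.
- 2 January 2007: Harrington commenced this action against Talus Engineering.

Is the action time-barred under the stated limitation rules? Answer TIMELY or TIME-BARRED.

The claim accrued on 11 November 2000, the date of the act.
The untolled deadline — 5 years after 11 November 2000 — is 11 November 2005.
Because the automatic bankruptcy stay ran from 4 July 2002 to 1 April 2003, the deadline is extended by 271 days to 9 August 2006.
Because the pending related arbitration ran from 18 December 2005 to 25 August 2006, the deadline is extended by 250 days to 16 April 2007.
Filing on 2 January 2007 beat the 16 April 2007 deadline — the action is timely.

TIMELY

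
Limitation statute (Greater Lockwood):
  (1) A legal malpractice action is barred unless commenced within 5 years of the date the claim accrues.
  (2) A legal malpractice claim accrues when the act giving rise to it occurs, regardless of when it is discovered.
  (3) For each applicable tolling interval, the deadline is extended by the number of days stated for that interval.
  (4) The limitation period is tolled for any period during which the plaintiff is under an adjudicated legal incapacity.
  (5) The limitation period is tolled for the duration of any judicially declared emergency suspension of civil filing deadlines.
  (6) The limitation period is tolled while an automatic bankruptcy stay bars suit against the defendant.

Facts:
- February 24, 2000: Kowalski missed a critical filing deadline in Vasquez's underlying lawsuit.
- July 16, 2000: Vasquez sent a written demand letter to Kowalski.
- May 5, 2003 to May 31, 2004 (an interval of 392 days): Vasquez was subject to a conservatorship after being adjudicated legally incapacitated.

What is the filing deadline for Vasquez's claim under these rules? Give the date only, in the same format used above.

The claim accrued on February 24, 2000, the date of the act.
The untolled deadline — 5 years after February 24, 2000 — is February 24, 2005.
The plaintiff's legal incapacity from May 5, 2003 to May 31, 2004 tolled the period for 392 days, extending the deadline to March 23, 2006.
Nothing else in the chronology tolls or restarts the period.

March 23, 2006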